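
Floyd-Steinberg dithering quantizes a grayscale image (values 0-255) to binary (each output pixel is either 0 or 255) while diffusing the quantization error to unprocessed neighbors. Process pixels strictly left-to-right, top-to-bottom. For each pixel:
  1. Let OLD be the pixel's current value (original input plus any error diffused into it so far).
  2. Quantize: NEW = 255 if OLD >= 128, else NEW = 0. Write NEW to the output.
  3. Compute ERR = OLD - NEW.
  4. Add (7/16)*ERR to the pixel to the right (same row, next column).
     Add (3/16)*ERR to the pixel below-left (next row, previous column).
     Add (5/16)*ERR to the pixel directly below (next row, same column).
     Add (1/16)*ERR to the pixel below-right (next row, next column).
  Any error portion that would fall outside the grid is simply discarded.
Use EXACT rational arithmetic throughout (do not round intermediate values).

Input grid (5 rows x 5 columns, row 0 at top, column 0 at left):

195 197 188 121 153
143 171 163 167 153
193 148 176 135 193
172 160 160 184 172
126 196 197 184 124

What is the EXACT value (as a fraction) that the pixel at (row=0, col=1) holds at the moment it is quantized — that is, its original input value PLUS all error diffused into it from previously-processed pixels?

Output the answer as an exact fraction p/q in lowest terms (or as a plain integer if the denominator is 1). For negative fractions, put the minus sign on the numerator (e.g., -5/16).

Answer: 683/4

Derivation:
(0,0): OLD=195 → NEW=255, ERR=-60
(0,1): OLD=683/4 → NEW=255, ERR=-337/4
Target (0,1): original=197, with diffused error = 683/4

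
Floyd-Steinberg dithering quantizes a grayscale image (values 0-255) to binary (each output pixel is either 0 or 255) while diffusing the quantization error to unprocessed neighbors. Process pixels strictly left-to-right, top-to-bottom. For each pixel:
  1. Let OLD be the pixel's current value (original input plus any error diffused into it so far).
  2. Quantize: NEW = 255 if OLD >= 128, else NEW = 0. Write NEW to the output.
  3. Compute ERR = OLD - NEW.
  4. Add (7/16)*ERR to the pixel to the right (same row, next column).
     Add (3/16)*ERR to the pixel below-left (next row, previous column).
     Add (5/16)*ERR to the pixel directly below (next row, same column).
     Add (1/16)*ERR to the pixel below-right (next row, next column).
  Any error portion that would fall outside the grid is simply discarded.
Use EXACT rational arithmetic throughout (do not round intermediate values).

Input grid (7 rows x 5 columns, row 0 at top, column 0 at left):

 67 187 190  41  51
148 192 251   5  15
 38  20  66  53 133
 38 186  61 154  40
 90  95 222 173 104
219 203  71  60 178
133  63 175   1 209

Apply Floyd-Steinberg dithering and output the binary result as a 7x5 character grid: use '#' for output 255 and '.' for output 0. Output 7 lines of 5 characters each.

(0,0): OLD=67 → NEW=0, ERR=67
(0,1): OLD=3461/16 → NEW=255, ERR=-619/16
(0,2): OLD=44307/256 → NEW=255, ERR=-20973/256
(0,3): OLD=21125/4096 → NEW=0, ERR=21125/4096
(0,4): OLD=3490211/65536 → NEW=0, ERR=3490211/65536
(1,0): OLD=41391/256 → NEW=255, ERR=-23889/256
(1,1): OLD=261961/2048 → NEW=0, ERR=261961/2048
(1,2): OLD=18344061/65536 → NEW=255, ERR=1632381/65536
(1,3): OLD=5865273/262144 → NEW=0, ERR=5865273/262144
(1,4): OLD=175127691/4194304 → NEW=0, ERR=175127691/4194304
(2,0): OLD=1075507/32768 → NEW=0, ERR=1075507/32768
(2,1): OLD=76723937/1048576 → NEW=0, ERR=76723937/1048576
(2,2): OLD=1979461603/16777216 → NEW=0, ERR=1979461603/16777216
(2,3): OLD=32479619577/268435456 → NEW=0, ERR=32479619577/268435456
(2,4): OLD=860634888079/4294967296 → NEW=255, ERR=-234581772401/4294967296
(3,0): OLD=1039787139/16777216 → NEW=0, ERR=1039787139/16777216
(3,1): OLD=34917232071/134217728 → NEW=255, ERR=691711431/134217728
(3,2): OLD=547114079933/4294967296 → NEW=0, ERR=547114079933/4294967296
(3,3): OLD=2101745549525/8589934592 → NEW=255, ERR=-88687771435/8589934592
(3,4): OLD=3570273841289/137438953472 → NEW=0, ERR=3570273841289/137438953472
(4,0): OLD=236940148173/2147483648 → NEW=0, ERR=236940148173/2147483648
(4,1): OLD=11863713940685/68719476736 → NEW=255, ERR=-5659752626995/68719476736
(4,2): OLD=246468089110179/1099511627776 → NEW=255, ERR=-33907375972701/1099511627776
(4,3): OLD=2975084156810445/17592186044416 → NEW=255, ERR=-1510923284515635/17592186044416
(4,4): OLD=20800277288824859/281474976710656 → NEW=0, ERR=20800277288824859/281474976710656
(5,0): OLD=261724212309639/1099511627776 → NEW=255, ERR=-18651252773241/1099511627776
(5,1): OLD=1503733007695317/8796093022208 → NEW=255, ERR=-739270712967723/8796093022208
(5,2): OLD=940676761034749/281474976710656 → NEW=0, ERR=940676761034749/281474976710656
(5,3): OLD=52411848956421331/1125899906842624 → NEW=0, ERR=52411848956421331/1125899906842624
(5,4): OLD=3892752332950239009/18014398509481984 → NEW=255, ERR=-700919286967666911/18014398509481984
(6,0): OLD=15754223701425815/140737488355328 → NEW=0, ERR=15754223701425815/140737488355328
(6,1): OLD=384049903842621529/4503599627370496 → NEW=0, ERR=384049903842621529/4503599627370496
(6,2): OLD=15624118006856101219/72057594037927936 → NEW=255, ERR=-2750568472815522461/72057594037927936
(6,3): OLD=-9499484331834091519/1152921504606846976 → NEW=0, ERR=-9499484331834091519/1152921504606846976
(6,4): OLD=3618248682584179678535/18446744073709551616 → NEW=255, ERR=-1085671056211755983545/18446744073709551616
Row 0: .##..
Row 1: #.#..
Row 2: ....#
Row 3: .#.#.
Row 4: .###.
Row 5: ##..#
Row 6: ..#.#

Answer: .##..
#.#..
....#
.#.#.
.###.
##..#
..#.#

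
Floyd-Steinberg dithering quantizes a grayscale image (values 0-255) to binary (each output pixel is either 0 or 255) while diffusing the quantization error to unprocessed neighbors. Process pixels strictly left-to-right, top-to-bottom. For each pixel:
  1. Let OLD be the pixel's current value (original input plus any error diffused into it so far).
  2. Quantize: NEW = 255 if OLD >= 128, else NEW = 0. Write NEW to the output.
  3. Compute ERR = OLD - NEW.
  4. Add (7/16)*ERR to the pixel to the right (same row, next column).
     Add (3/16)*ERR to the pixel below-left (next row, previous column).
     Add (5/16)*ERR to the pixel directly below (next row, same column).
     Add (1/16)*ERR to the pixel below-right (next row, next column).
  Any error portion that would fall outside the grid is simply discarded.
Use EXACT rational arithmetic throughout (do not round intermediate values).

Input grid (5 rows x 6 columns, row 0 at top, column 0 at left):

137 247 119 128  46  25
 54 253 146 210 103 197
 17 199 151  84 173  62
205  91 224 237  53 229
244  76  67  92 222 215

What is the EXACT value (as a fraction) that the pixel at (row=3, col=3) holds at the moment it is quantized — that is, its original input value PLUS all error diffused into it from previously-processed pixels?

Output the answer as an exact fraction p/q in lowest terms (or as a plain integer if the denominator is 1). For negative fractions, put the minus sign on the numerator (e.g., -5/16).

Answer: 9327766367833/34359738368

Derivation:
(0,0): OLD=137 → NEW=255, ERR=-118
(0,1): OLD=1563/8 → NEW=255, ERR=-477/8
(0,2): OLD=11893/128 → NEW=0, ERR=11893/128
(0,3): OLD=345395/2048 → NEW=255, ERR=-176845/2048
(0,4): OLD=269413/32768 → NEW=0, ERR=269413/32768
(0,5): OLD=14993091/524288 → NEW=0, ERR=14993091/524288
(1,0): OLD=761/128 → NEW=0, ERR=761/128
(1,1): OLD=252943/1024 → NEW=255, ERR=-8177/1024
(1,2): OLD=4968443/32768 → NEW=255, ERR=-3387397/32768
(1,3): OLD=19023487/131072 → NEW=255, ERR=-14399873/131072
(1,4): OLD=482090173/8388608 → NEW=0, ERR=482090173/8388608
(1,5): OLD=31083940635/134217728 → NEW=255, ERR=-3141580005/134217728
(2,0): OLD=284437/16384 → NEW=0, ERR=284437/16384
(2,1): OLD=97039735/524288 → NEW=255, ERR=-36653705/524288
(2,2): OLD=562127013/8388608 → NEW=0, ERR=562127013/8388608
(2,3): OLD=5590157885/67108864 → NEW=0, ERR=5590157885/67108864
(2,4): OLD=464173885367/2147483648 → NEW=255, ERR=-83434444873/2147483648
(2,5): OLD=1418351348593/34359738368 → NEW=0, ERR=1418351348593/34359738368
(3,0): OLD=1655213445/8388608 → NEW=255, ERR=-483881595/8388608
(3,1): OLD=3863179233/67108864 → NEW=0, ERR=3863179233/67108864
(3,2): OLD=151062151571/536870912 → NEW=255, ERR=14160069011/536870912
(3,3): OLD=9327766367833/34359738368 → NEW=255, ERR=566033083993/34359738368
Target (3,3): original=237, with diffused error = 9327766367833/34359738368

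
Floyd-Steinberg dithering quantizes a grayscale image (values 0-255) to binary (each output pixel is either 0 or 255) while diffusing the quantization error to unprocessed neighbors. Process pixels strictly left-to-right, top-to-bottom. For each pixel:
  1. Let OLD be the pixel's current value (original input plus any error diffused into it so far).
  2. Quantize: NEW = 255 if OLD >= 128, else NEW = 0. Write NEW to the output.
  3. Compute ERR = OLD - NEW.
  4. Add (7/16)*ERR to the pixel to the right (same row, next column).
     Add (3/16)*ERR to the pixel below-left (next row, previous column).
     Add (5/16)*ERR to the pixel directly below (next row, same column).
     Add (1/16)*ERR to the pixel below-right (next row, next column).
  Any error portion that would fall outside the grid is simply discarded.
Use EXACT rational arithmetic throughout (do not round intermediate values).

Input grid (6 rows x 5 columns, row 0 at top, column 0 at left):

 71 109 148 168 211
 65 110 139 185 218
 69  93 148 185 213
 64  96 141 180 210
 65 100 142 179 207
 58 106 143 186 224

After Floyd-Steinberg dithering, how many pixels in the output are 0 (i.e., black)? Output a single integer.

Answer: 13

Derivation:
(0,0): OLD=71 → NEW=0, ERR=71
(0,1): OLD=2241/16 → NEW=255, ERR=-1839/16
(0,2): OLD=25015/256 → NEW=0, ERR=25015/256
(0,3): OLD=863233/4096 → NEW=255, ERR=-181247/4096
(0,4): OLD=12559367/65536 → NEW=255, ERR=-4152313/65536
(1,0): OLD=16803/256 → NEW=0, ERR=16803/256
(1,1): OLD=257141/2048 → NEW=0, ERR=257141/2048
(1,2): OLD=13696153/65536 → NEW=255, ERR=-3015527/65536
(1,3): OLD=38081253/262144 → NEW=255, ERR=-28765467/262144
(1,4): OLD=618353935/4194304 → NEW=255, ERR=-451193585/4194304
(2,0): OLD=3704535/32768 → NEW=0, ERR=3704535/32768
(2,1): OLD=185778605/1048576 → NEW=255, ERR=-81608275/1048576
(2,2): OLD=1456998471/16777216 → NEW=0, ERR=1456998471/16777216
(2,3): OLD=44468301285/268435456 → NEW=255, ERR=-23982739995/268435456
(2,4): OLD=573111068675/4294967296 → NEW=255, ERR=-522105591805/4294967296
(3,0): OLD=1421642599/16777216 → NEW=0, ERR=1421642599/16777216
(3,1): OLD=17730178651/134217728 → NEW=255, ERR=-16495341989/134217728
(3,2): OLD=398375540185/4294967296 → NEW=0, ERR=398375540185/4294967296
(3,3): OLD=1505773778417/8589934592 → NEW=255, ERR=-684659542543/8589934592
(3,4): OLD=18081059833429/137438953472 → NEW=255, ERR=-16965873301931/137438953472
(4,0): OLD=146966115113/2147483648 → NEW=0, ERR=146966115113/2147483648
(4,1): OLD=7849285692841/68719476736 → NEW=0, ERR=7849285692841/68719476736
(4,2): OLD=218068250089479/1099511627776 → NEW=255, ERR=-62307214993401/1099511627776
(4,3): OLD=1969471868810153/17592186044416 → NEW=0, ERR=1969471868810153/17592186044416
(4,4): OLD=59791281604412959/281474976710656 → NEW=255, ERR=-11984837456804321/281474976710656
(5,0): OLD=110834109907611/1099511627776 → NEW=0, ERR=110834109907611/1099511627776
(5,1): OLD=1578439175723153/8796093022208 → NEW=255, ERR=-664564544939887/8796093022208
(5,2): OLD=33880273584791065/281474976710656 → NEW=0, ERR=33880273584791065/281474976710656
(5,3): OLD=295121008970134583/1125899906842624 → NEW=255, ERR=8016532725265463/1125899906842624
(5,4): OLD=3977690445668586029/18014398509481984 → NEW=255, ERR=-615981174249319891/18014398509481984
Output grid:
  Row 0: .#.##  (2 black, running=2)
  Row 1: ..###  (2 black, running=4)
  Row 2: .#.##  (2 black, running=6)
  Row 3: .#.##  (2 black, running=8)
  Row 4: ..#.#  (3 black, running=11)
  Row 5: .#.##  (2 black, running=13)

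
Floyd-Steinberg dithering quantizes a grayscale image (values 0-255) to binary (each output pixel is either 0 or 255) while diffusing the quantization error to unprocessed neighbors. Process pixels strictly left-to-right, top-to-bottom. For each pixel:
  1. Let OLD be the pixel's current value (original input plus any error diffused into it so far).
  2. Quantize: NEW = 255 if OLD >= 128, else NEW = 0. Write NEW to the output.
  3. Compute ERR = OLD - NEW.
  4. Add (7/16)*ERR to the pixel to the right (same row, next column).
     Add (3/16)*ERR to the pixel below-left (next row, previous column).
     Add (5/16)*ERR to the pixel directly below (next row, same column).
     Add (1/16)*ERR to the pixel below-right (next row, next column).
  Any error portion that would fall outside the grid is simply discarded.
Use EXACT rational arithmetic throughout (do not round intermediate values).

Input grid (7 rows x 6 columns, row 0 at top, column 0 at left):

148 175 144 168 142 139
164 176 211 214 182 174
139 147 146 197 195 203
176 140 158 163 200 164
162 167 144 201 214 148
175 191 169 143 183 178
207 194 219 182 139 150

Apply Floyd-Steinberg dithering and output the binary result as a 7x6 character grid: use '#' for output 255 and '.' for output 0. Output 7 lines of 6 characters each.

Answer: ##.#.#
.#####
#.#.##
#.##.#
##.##.
.##.##
####.#

Derivation:
(0,0): OLD=148 → NEW=255, ERR=-107
(0,1): OLD=2051/16 → NEW=255, ERR=-2029/16
(0,2): OLD=22661/256 → NEW=0, ERR=22661/256
(0,3): OLD=846755/4096 → NEW=255, ERR=-197725/4096
(0,4): OLD=7922037/65536 → NEW=0, ERR=7922037/65536
(0,5): OLD=201206323/1048576 → NEW=255, ERR=-66180557/1048576
(1,0): OLD=27337/256 → NEW=0, ERR=27337/256
(1,1): OLD=395263/2048 → NEW=255, ERR=-126977/2048
(1,2): OLD=12750699/65536 → NEW=255, ERR=-3960981/65536
(1,3): OLD=52604431/262144 → NEW=255, ERR=-14242289/262144
(1,4): OLD=3039272909/16777216 → NEW=255, ERR=-1238917171/16777216
(1,5): OLD=34768946059/268435456 → NEW=255, ERR=-33682095221/268435456
(2,0): OLD=5267301/32768 → NEW=255, ERR=-3088539/32768
(2,1): OLD=85700135/1048576 → NEW=0, ERR=85700135/1048576
(2,2): OLD=2496576309/16777216 → NEW=255, ERR=-1781613771/16777216
(2,3): OLD=15561096653/134217728 → NEW=0, ERR=15561096653/134217728
(2,4): OLD=840630212583/4294967296 → NEW=255, ERR=-254586447897/4294967296
(2,5): OLD=9156218228673/68719476736 → NEW=255, ERR=-8367248339007/68719476736
(3,0): OLD=2715724181/16777216 → NEW=255, ERR=-1562465899/16777216
(3,1): OLD=13286770033/134217728 → NEW=0, ERR=13286770033/134217728
(3,2): OLD=209349081507/1073741824 → NEW=255, ERR=-64455083613/1073741824
(3,3): OLD=10666455362217/68719476736 → NEW=255, ERR=-6857011205463/68719476736
(3,4): OLD=67200933877257/549755813888 → NEW=0, ERR=67200933877257/549755813888
(3,5): OLD=1545688793891815/8796093022208 → NEW=255, ERR=-697314926771225/8796093022208
(4,0): OLD=325254025115/2147483648 → NEW=255, ERR=-222354305125/2147483648
(4,1): OLD=4657811637471/34359738368 → NEW=255, ERR=-4103921646369/34359738368
(4,2): OLD=66480937234925/1099511627776 → NEW=0, ERR=66480937234925/1099511627776
(4,3): OLD=3790038656778881/17592186044416 → NEW=255, ERR=-695968784547199/17592186044416
(4,4): OLD=60176728515385233/281474976710656 → NEW=255, ERR=-11599390545832047/281474976710656
(4,5): OLD=508173500891768663/4503599627370496 → NEW=0, ERR=508173500891768663/4503599627370496
(5,0): OLD=66107158081293/549755813888 → NEW=0, ERR=66107158081293/549755813888
(5,1): OLD=3714577691683293/17592186044416 → NEW=255, ERR=-771429749642787/17592186044416
(5,2): OLD=21649311779406415/140737488355328 → NEW=255, ERR=-14238747751202225/140737488355328
(5,3): OLD=371215723728018517/4503599627370496 → NEW=0, ERR=371215723728018517/4503599627370496
(5,4): OLD=2025431378150200149/9007199254740992 → NEW=255, ERR=-271404431808752811/9007199254740992
(5,5): OLD=28463226966292136665/144115188075855872 → NEW=255, ERR=-8286145993051110695/144115188075855872
(6,0): OLD=66528176223184311/281474976710656 → NEW=255, ERR=-5247942838032969/281474976710656
(6,1): OLD=723662726302631147/4503599627370496 → NEW=255, ERR=-424755178676845333/4503599627370496
(6,2): OLD=2861322089662861683/18014398509481984 → NEW=255, ERR=-1732349530255044237/18014398509481984
(6,3): OLD=44304809919380196423/288230376151711744 → NEW=255, ERR=-29193935999306298297/288230376151711744
(6,4): OLD=367283025837148901735/4611686018427387904 → NEW=0, ERR=367283025837148901735/4611686018427387904
(6,5): OLD=12174285197111514131313/73786976294838206464 → NEW=255, ERR=-6641393758072228517007/73786976294838206464
Row 0: ##.#.#
Row 1: .#####
Row 2: #.#.##
Row 3: #.##.#
Row 4: ##.##.
Row 5: .##.##
Row 6: ####.#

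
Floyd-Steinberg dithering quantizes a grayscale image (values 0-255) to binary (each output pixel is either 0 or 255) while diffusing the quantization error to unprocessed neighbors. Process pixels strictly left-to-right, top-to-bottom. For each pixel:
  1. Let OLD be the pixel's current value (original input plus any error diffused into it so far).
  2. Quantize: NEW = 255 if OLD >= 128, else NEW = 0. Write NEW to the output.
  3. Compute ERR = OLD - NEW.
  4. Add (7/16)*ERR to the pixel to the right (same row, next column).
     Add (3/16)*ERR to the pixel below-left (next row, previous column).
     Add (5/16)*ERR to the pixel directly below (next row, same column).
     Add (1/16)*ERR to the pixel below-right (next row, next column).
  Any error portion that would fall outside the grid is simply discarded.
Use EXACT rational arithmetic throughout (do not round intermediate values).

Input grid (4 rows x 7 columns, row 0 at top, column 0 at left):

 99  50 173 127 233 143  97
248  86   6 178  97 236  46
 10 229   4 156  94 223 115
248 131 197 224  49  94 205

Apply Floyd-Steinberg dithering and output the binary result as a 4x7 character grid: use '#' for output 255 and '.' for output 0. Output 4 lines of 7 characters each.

Answer: ..#.##.
##.#.#.
.#..##.
#.##..#

Derivation:
(0,0): OLD=99 → NEW=0, ERR=99
(0,1): OLD=1493/16 → NEW=0, ERR=1493/16
(0,2): OLD=54739/256 → NEW=255, ERR=-10541/256
(0,3): OLD=446405/4096 → NEW=0, ERR=446405/4096
(0,4): OLD=18394723/65536 → NEW=255, ERR=1683043/65536
(0,5): OLD=161727669/1048576 → NEW=255, ERR=-105659211/1048576
(0,6): OLD=887775475/16777216 → NEW=0, ERR=887775475/16777216
(1,0): OLD=75887/256 → NEW=255, ERR=10607/256
(1,1): OLD=269833/2048 → NEW=255, ERR=-252407/2048
(1,2): OLD=-2262339/65536 → NEW=0, ERR=-2262339/65536
(1,3): OLD=52218297/262144 → NEW=255, ERR=-14628423/262144
(1,4): OLD=1149739595/16777216 → NEW=0, ERR=1149739595/16777216
(1,5): OLD=33020196667/134217728 → NEW=255, ERR=-1205323973/134217728
(1,6): OLD=112333619989/2147483648 → NEW=0, ERR=112333619989/2147483648
(2,0): OLD=-5261/32768 → NEW=0, ERR=-5261/32768
(2,1): OLD=195593505/1048576 → NEW=255, ERR=-71793375/1048576
(2,2): OLD=-921205341/16777216 → NEW=0, ERR=-921205341/16777216
(2,3): OLD=16808229195/134217728 → NEW=0, ERR=16808229195/134217728
(2,4): OLD=177202463291/1073741824 → NEW=255, ERR=-96601701829/1073741824
(2,5): OLD=6697539440745/34359738368 → NEW=255, ERR=-2064193843095/34359738368
(2,6): OLD=57450688357487/549755813888 → NEW=0, ERR=57450688357487/549755813888
(3,0): OLD=3944527683/16777216 → NEW=255, ERR=-333662397/16777216
(3,1): OLD=12159814151/134217728 → NEW=0, ERR=12159814151/134217728
(3,2): OLD=256279949829/1073741824 → NEW=255, ERR=-17524215291/1073741824
(3,3): OLD=1012297027667/4294967296 → NEW=255, ERR=-82919632813/4294967296
(3,4): OLD=4948588294979/549755813888 → NEW=0, ERR=4948588294979/549755813888
(3,5): OLD=409614674220409/4398046511104 → NEW=0, ERR=409614674220409/4398046511104
(3,6): OLD=19326705998347303/70368744177664 → NEW=255, ERR=1382676233042983/70368744177664
Row 0: ..#.##.
Row 1: ##.#.#.
Row 2: .#..##.
Row 3: #.##..#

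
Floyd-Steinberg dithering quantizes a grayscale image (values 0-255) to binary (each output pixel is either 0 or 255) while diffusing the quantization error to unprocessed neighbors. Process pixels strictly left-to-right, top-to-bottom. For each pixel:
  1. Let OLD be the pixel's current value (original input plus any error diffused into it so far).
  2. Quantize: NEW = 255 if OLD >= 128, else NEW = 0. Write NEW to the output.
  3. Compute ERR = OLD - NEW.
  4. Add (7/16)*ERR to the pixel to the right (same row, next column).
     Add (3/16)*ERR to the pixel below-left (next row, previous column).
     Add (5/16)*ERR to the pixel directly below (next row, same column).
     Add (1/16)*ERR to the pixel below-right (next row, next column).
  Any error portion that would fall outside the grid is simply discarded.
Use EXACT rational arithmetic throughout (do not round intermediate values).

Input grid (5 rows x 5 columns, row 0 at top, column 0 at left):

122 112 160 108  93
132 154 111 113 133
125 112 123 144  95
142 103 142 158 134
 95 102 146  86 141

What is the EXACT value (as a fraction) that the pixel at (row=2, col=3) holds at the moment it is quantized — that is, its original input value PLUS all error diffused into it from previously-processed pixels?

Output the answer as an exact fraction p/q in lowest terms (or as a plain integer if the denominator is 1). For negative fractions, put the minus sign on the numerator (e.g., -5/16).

(0,0): OLD=122 → NEW=0, ERR=122
(0,1): OLD=1323/8 → NEW=255, ERR=-717/8
(0,2): OLD=15461/128 → NEW=0, ERR=15461/128
(0,3): OLD=329411/2048 → NEW=255, ERR=-192829/2048
(0,4): OLD=1697621/32768 → NEW=0, ERR=1697621/32768
(1,0): OLD=19625/128 → NEW=255, ERR=-13015/128
(1,1): OLD=114463/1024 → NEW=0, ERR=114463/1024
(1,2): OLD=5714571/32768 → NEW=255, ERR=-2641269/32768
(1,3): OLD=8595055/131072 → NEW=0, ERR=8595055/131072
(1,4): OLD=360697965/2097152 → NEW=255, ERR=-174075795/2097152
(2,0): OLD=1870789/16384 → NEW=0, ERR=1870789/16384
(2,1): OLD=91969735/524288 → NEW=255, ERR=-41723705/524288
(2,2): OLD=690177045/8388608 → NEW=0, ERR=690177045/8388608
(2,3): OLD=24143935343/134217728 → NEW=255, ERR=-10081585297/134217728
Target (2,3): original=144, with diffused error = 24143935343/134217728

Answer: 24143935343/134217728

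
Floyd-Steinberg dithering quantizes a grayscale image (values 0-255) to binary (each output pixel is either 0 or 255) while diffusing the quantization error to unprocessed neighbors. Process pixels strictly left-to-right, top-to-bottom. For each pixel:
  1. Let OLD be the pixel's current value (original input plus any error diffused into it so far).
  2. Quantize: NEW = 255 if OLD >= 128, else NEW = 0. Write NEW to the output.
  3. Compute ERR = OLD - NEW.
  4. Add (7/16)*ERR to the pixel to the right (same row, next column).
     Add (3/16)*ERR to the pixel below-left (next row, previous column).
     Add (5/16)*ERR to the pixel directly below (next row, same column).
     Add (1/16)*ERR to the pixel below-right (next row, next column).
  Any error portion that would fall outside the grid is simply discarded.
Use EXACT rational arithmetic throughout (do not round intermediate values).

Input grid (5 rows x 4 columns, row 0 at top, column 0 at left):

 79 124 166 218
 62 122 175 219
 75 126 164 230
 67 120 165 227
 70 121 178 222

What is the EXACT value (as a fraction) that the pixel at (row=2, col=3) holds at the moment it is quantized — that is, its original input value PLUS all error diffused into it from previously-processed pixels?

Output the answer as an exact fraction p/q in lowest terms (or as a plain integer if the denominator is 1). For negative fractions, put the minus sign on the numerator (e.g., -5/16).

(0,0): OLD=79 → NEW=0, ERR=79
(0,1): OLD=2537/16 → NEW=255, ERR=-1543/16
(0,2): OLD=31695/256 → NEW=0, ERR=31695/256
(0,3): OLD=1114793/4096 → NEW=255, ERR=70313/4096
(1,0): OLD=17563/256 → NEW=0, ERR=17563/256
(1,1): OLD=307261/2048 → NEW=255, ERR=-214979/2048
(1,2): OLD=10810625/65536 → NEW=255, ERR=-5901055/65536
(1,3): OLD=202069719/1048576 → NEW=255, ERR=-65317161/1048576
(2,0): OLD=2515183/32768 → NEW=0, ERR=2515183/32768
(2,1): OLD=119729461/1048576 → NEW=0, ERR=119729461/1048576
(2,2): OLD=351433065/2097152 → NEW=255, ERR=-183340695/2097152
(2,3): OLD=5592129125/33554432 → NEW=255, ERR=-2964251035/33554432
Target (2,3): original=230, with diffused error = 5592129125/33554432

Answer: 5592129125/33554432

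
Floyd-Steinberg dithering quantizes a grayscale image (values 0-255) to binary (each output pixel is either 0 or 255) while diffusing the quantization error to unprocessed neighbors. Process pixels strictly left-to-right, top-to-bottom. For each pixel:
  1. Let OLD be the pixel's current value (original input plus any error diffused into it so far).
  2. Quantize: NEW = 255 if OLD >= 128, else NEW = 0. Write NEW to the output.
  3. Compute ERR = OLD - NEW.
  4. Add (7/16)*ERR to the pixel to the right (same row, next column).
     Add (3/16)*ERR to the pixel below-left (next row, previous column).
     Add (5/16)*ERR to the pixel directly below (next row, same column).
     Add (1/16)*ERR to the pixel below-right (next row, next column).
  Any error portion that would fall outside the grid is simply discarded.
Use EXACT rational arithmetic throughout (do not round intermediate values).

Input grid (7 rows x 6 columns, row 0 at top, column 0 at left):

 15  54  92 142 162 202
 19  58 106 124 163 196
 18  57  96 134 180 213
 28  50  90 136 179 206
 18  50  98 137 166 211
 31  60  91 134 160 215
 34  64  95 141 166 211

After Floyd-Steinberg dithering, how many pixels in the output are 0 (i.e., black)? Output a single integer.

Answer: 23

Derivation:
(0,0): OLD=15 → NEW=0, ERR=15
(0,1): OLD=969/16 → NEW=0, ERR=969/16
(0,2): OLD=30335/256 → NEW=0, ERR=30335/256
(0,3): OLD=793977/4096 → NEW=255, ERR=-250503/4096
(0,4): OLD=8863311/65536 → NEW=255, ERR=-7848369/65536
(0,5): OLD=156873769/1048576 → NEW=255, ERR=-110513111/1048576
(1,0): OLD=8971/256 → NEW=0, ERR=8971/256
(1,1): OLD=236365/2048 → NEW=0, ERR=236365/2048
(1,2): OLD=12179281/65536 → NEW=255, ERR=-4532399/65536
(1,3): OLD=15619261/262144 → NEW=0, ERR=15619261/262144
(1,4): OLD=2148487895/16777216 → NEW=255, ERR=-2129702185/16777216
(1,5): OLD=26855202737/268435456 → NEW=0, ERR=26855202737/268435456
(2,0): OLD=1657759/32768 → NEW=0, ERR=1657759/32768
(2,1): OLD=109495237/1048576 → NEW=0, ERR=109495237/1048576
(2,2): OLD=2322937487/16777216 → NEW=255, ERR=-1955252593/16777216
(2,3): OLD=9866172887/134217728 → NEW=0, ERR=9866172887/134217728
(2,4): OLD=837404090373/4294967296 → NEW=255, ERR=-257812570107/4294967296
(2,5): OLD=14435773013619/68719476736 → NEW=255, ERR=-3087693554061/68719476736
(3,0): OLD=1063489199/16777216 → NEW=0, ERR=1063489199/16777216
(3,1): OLD=12304415491/134217728 → NEW=0, ERR=12304415491/134217728
(3,2): OLD=122404121017/1073741824 → NEW=0, ERR=122404121017/1073741824
(3,3): OLD=13077769512363/68719476736 → NEW=255, ERR=-4445697055317/68719476736
(3,4): OLD=70428048116043/549755813888 → NEW=255, ERR=-69759684425397/549755813888
(3,5): OLD=1167169620460933/8796093022208 → NEW=255, ERR=-1075834100202107/8796093022208
(4,0): OLD=118107520097/2147483648 → NEW=0, ERR=118107520097/2147483648
(4,1): OLD=4399644141933/34359738368 → NEW=255, ERR=-4362089141907/34359738368
(4,2): OLD=78814979826231/1099511627776 → NEW=0, ERR=78814979826231/1099511627776
(4,3): OLD=2312962295812275/17592186044416 → NEW=255, ERR=-2173045145513805/17592186044416
(4,4): OLD=12758877559934947/281474976710656 → NEW=0, ERR=12758877559934947/281474976710656
(4,5): OLD=831721249836578901/4503599627370496 → NEW=255, ERR=-316696655142897579/4503599627370496
(5,0): OLD=13404764412567/549755813888 → NEW=0, ERR=13404764412567/549755813888
(5,1): OLD=842179591504135/17592186044416 → NEW=0, ERR=842179591504135/17592186044416
(5,2): OLD=14531076665049661/140737488355328 → NEW=0, ERR=14531076665049661/140737488355328
(5,3): OLD=691527079252557295/4503599627370496 → NEW=255, ERR=-456890825726919185/4503599627370496
(5,4): OLD=980662493511825551/9007199254740992 → NEW=0, ERR=980662493511825551/9007199254740992
(5,5): OLD=35090720421380733851/144115188075855872 → NEW=255, ERR=-1658652537962513509/144115188075855872
(6,0): OLD=14241450288685429/281474976710656 → NEW=0, ERR=14241450288685429/281474976710656
(6,1): OLD=549344594862372817/4503599627370496 → NEW=0, ERR=549344594862372817/4503599627370496
(6,2): OLD=2965195340573002601/18014398509481984 → NEW=255, ERR=-1628476279344903319/18014398509481984
(6,3): OLD=27847285341635958885/288230376151711744 → NEW=0, ERR=27847285341635958885/288230376151711744
(6,4): OLD=1078183947337992283525/4611686018427387904 → NEW=255, ERR=-97795987360991631995/4611686018427387904
(6,5): OLD=15121194877287972660611/73786976294838206464 → NEW=255, ERR=-3694484077895769987709/73786976294838206464
Output grid:
  Row 0: ...###  (3 black, running=3)
  Row 1: ..#.#.  (4 black, running=7)
  Row 2: ..#.##  (3 black, running=10)
  Row 3: ...###  (3 black, running=13)
  Row 4: .#.#.#  (3 black, running=16)
  Row 5: ...#.#  (4 black, running=20)
  Row 6: ..#.##  (3 black, running=23)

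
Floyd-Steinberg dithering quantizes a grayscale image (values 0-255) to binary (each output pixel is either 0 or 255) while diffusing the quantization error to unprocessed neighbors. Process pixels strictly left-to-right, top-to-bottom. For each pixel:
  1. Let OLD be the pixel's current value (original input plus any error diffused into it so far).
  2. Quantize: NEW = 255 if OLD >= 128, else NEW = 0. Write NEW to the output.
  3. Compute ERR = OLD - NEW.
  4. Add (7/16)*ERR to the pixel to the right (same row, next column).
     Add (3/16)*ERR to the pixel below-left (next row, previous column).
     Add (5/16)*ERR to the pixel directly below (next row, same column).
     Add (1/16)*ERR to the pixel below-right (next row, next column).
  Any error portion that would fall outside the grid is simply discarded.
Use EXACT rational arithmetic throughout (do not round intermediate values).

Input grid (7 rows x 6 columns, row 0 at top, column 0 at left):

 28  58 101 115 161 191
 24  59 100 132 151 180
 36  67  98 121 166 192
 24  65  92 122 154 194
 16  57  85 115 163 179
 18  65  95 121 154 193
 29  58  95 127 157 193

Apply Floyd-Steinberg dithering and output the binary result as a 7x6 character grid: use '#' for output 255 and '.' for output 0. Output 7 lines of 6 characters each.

(0,0): OLD=28 → NEW=0, ERR=28
(0,1): OLD=281/4 → NEW=0, ERR=281/4
(0,2): OLD=8431/64 → NEW=255, ERR=-7889/64
(0,3): OLD=62537/1024 → NEW=0, ERR=62537/1024
(0,4): OLD=3075583/16384 → NEW=255, ERR=-1102337/16384
(0,5): OLD=42353145/262144 → NEW=255, ERR=-24493575/262144
(1,0): OLD=2939/64 → NEW=0, ERR=2939/64
(1,1): OLD=40797/512 → NEW=0, ERR=40797/512
(1,2): OLD=1837985/16384 → NEW=0, ERR=1837985/16384
(1,3): OLD=11786317/65536 → NEW=255, ERR=-4925363/65536
(1,4): OLD=349771527/4194304 → NEW=0, ERR=349771527/4194304
(1,5): OLD=12286311937/67108864 → NEW=255, ERR=-4826448383/67108864
(2,0): OLD=534863/8192 → NEW=0, ERR=534863/8192
(2,1): OLD=37845589/262144 → NEW=255, ERR=-29001131/262144
(2,2): OLD=316856383/4194304 → NEW=0, ERR=316856383/4194304
(2,3): OLD=5140944903/33554432 → NEW=255, ERR=-3415435257/33554432
(2,4): OLD=138883854485/1073741824 → NEW=255, ERR=-134920310635/1073741824
(2,5): OLD=2057518349155/17179869184 → NEW=0, ERR=2057518349155/17179869184
(3,0): OLD=99237983/4194304 → NEW=0, ERR=99237983/4194304
(3,1): OLD=1980535283/33554432 → NEW=0, ERR=1980535283/33554432
(3,2): OLD=30985837833/268435456 → NEW=0, ERR=30985837833/268435456
(3,3): OLD=2093432160795/17179869184 → NEW=0, ERR=2093432160795/17179869184
(3,4): OLD=25307725070011/137438953472 → NEW=255, ERR=-9739208065349/137438953472
(3,5): OLD=423466989324565/2199023255552 → NEW=255, ERR=-137283940841195/2199023255552
(4,0): OLD=18501059761/536870912 → NEW=0, ERR=18501059761/536870912
(4,1): OLD=976194001533/8589934592 → NEW=0, ERR=976194001533/8589934592
(4,2): OLD=54241136765543/274877906944 → NEW=255, ERR=-15852729505177/274877906944
(4,3): OLD=535575064653219/4398046511104 → NEW=0, ERR=535575064653219/4398046511104
(4,4): OLD=13373072451192275/70368744177664 → NEW=255, ERR=-4570957314112045/70368744177664
(4,5): OLD=142587477061995493/1125899906842624 → NEW=0, ERR=142587477061995493/1125899906842624
(5,0): OLD=6882567947975/137438953472 → NEW=0, ERR=6882567947975/137438953472
(5,1): OLD=500334368820791/4398046511104 → NEW=0, ERR=500334368820791/4398046511104
(5,2): OLD=5512844720477005/35184372088832 → NEW=255, ERR=-3459170162175155/35184372088832
(5,3): OLD=112880340934101407/1125899906842624 → NEW=0, ERR=112880340934101407/1125899906842624
(5,4): OLD=470446602450897791/2251799813685248 → NEW=255, ERR=-103762350038840449/2251799813685248
(5,5): OLD=7506825510956532171/36028797018963968 → NEW=255, ERR=-1680517728879279669/36028797018963968
(6,0): OLD=4642907559290629/70368744177664 → NEW=0, ERR=4642907559290629/70368744177664
(6,1): OLD=120598150833882145/1125899906842624 → NEW=0, ERR=120598150833882145/1125899906842624
(6,2): OLD=617203577377591353/4503599627370496 → NEW=255, ERR=-531214327601885127/4503599627370496
(6,3): OLD=6625073087294217589/72057594037927936 → NEW=0, ERR=6625073087294217589/72057594037927936
(6,4): OLD=207923447274626838549/1152921504606846976 → NEW=255, ERR=-86071536400119140331/1152921504606846976
(6,5): OLD=2635711691584538422643/18446744073709551616 → NEW=255, ERR=-2068208047211397239437/18446744073709551616
Row 0: ..#.##
Row 1: ...#.#
Row 2: .#.##.
Row 3: ....##
Row 4: ..#.#.
Row 5: ..#.##
Row 6: ..#.##

Answer: ..#.##
...#.#
.#.##.
....##
..#.#.
..#.##
..#.##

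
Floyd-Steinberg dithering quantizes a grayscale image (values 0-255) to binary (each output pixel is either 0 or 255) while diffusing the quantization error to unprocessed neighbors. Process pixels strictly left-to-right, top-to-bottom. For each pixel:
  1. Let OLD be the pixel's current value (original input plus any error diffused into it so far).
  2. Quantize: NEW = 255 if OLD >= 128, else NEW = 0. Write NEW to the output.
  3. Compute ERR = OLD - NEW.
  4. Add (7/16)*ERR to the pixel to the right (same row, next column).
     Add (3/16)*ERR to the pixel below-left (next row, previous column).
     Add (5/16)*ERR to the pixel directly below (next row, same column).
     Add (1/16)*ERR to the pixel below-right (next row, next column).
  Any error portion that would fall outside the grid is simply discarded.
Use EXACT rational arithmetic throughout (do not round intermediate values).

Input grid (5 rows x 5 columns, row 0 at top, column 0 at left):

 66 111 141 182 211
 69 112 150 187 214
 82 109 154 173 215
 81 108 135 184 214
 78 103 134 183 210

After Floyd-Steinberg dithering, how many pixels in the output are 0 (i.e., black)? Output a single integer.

(0,0): OLD=66 → NEW=0, ERR=66
(0,1): OLD=1119/8 → NEW=255, ERR=-921/8
(0,2): OLD=11601/128 → NEW=0, ERR=11601/128
(0,3): OLD=453943/2048 → NEW=255, ERR=-68297/2048
(0,4): OLD=6435969/32768 → NEW=255, ERR=-1919871/32768
(1,0): OLD=8709/128 → NEW=0, ERR=8709/128
(1,1): OLD=129955/1024 → NEW=0, ERR=129955/1024
(1,2): OLD=7221983/32768 → NEW=255, ERR=-1133857/32768
(1,3): OLD=20462835/131072 → NEW=255, ERR=-12960525/131072
(1,4): OLD=315298425/2097152 → NEW=255, ERR=-219475335/2097152
(2,0): OLD=2081713/16384 → NEW=0, ERR=2081713/16384
(2,1): OLD=105912107/524288 → NEW=255, ERR=-27781333/524288
(2,2): OLD=917678401/8388608 → NEW=0, ERR=917678401/8388608
(2,3): OLD=22572076339/134217728 → NEW=255, ERR=-11653444301/134217728
(2,4): OLD=296631189413/2147483648 → NEW=255, ERR=-250977140827/2147483648
(3,0): OLD=929207329/8388608 → NEW=0, ERR=929207329/8388608
(3,1): OLD=11298165773/67108864 → NEW=255, ERR=-5814594547/67108864
(3,2): OLD=239847886751/2147483648 → NEW=0, ERR=239847886751/2147483648
(3,3): OLD=818855721383/4294967296 → NEW=255, ERR=-276360939097/4294967296
(3,4): OLD=9888759821923/68719476736 → NEW=255, ERR=-7634706745757/68719476736
(4,0): OLD=103476371791/1073741824 → NEW=0, ERR=103476371791/1073741824
(4,1): OLD=5014807865935/34359738368 → NEW=255, ERR=-3746925417905/34359738368
(4,2): OLD=57016897129345/549755813888 → NEW=0, ERR=57016897129345/549755813888
(4,3): OLD=1710100399057487/8796093022208 → NEW=255, ERR=-532903321605553/8796093022208
(4,4): OLD=20372349782824873/140737488355328 → NEW=255, ERR=-15515709747783767/140737488355328
Output grid:
  Row 0: .#.##  (2 black, running=2)
  Row 1: ..###  (2 black, running=4)
  Row 2: .#.##  (2 black, running=6)
  Row 3: .#.##  (2 black, running=8)
  Row 4: .#.##  (2 black, running=10)

Answer: 10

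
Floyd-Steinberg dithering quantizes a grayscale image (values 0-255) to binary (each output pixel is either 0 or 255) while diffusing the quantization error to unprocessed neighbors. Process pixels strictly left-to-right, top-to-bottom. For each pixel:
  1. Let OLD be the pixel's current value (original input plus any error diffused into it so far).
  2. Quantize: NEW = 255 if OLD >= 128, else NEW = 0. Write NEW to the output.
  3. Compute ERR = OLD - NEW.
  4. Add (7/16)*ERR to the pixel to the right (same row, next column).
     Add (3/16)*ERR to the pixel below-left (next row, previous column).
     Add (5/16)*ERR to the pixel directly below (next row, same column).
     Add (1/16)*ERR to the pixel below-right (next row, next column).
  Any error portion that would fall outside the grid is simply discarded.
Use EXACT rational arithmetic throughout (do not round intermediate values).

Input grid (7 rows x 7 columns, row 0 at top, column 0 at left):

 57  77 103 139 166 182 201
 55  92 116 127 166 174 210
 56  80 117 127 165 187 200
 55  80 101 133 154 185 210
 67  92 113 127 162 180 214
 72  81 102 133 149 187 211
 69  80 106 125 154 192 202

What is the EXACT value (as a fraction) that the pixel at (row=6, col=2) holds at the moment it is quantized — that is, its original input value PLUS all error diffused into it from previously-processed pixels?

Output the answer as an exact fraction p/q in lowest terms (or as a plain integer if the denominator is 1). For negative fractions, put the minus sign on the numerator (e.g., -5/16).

Answer: 2437542761041301975/18014398509481984

Derivation:
(0,0): OLD=57 → NEW=0, ERR=57
(0,1): OLD=1631/16 → NEW=0, ERR=1631/16
(0,2): OLD=37785/256 → NEW=255, ERR=-27495/256
(0,3): OLD=376879/4096 → NEW=0, ERR=376879/4096
(0,4): OLD=13517129/65536 → NEW=255, ERR=-3194551/65536
(0,5): OLD=168478975/1048576 → NEW=255, ERR=-98907905/1048576
(0,6): OLD=2679865081/16777216 → NEW=255, ERR=-1598324999/16777216
(1,0): OLD=23533/256 → NEW=0, ERR=23533/256
(1,1): OLD=302075/2048 → NEW=255, ERR=-220165/2048
(1,2): OLD=3868439/65536 → NEW=0, ERR=3868439/65536
(1,3): OLD=43444043/262144 → NEW=255, ERR=-23402677/262144
(1,4): OLD=1673936129/16777216 → NEW=0, ERR=1673936129/16777216
(1,5): OLD=22449954897/134217728 → NEW=255, ERR=-11775565743/134217728
(1,6): OLD=291949394079/2147483648 → NEW=255, ERR=-255658936161/2147483648
(2,0): OLD=2115833/32768 → NEW=0, ERR=2115833/32768
(2,1): OLD=95911107/1048576 → NEW=0, ERR=95911107/1048576
(2,2): OLD=2550230537/16777216 → NEW=255, ERR=-1727959543/16777216
(2,3): OLD=10259429121/134217728 → NEW=0, ERR=10259429121/134217728
(2,4): OLD=222899691537/1073741824 → NEW=255, ERR=-50904473583/1073741824
(2,5): OLD=4217850201243/34359738368 → NEW=0, ERR=4217850201243/34359738368
(2,6): OLD=116008854463213/549755813888 → NEW=255, ERR=-24178878078227/549755813888
(3,0): OLD=1549013481/16777216 → NEW=0, ERR=1549013481/16777216
(3,1): OLD=17945123637/134217728 → NEW=255, ERR=-16280397003/134217728
(3,2): OLD=38434798383/1073741824 → NEW=0, ERR=38434798383/1073741824
(3,3): OLD=675260130873/4294967296 → NEW=255, ERR=-419956529607/4294967296
(3,4): OLD=68280078366185/549755813888 → NEW=0, ERR=68280078366185/549755813888
(3,5): OLD=1172033024531019/4398046511104 → NEW=255, ERR=50531164199499/4398046511104
(3,6): OLD=14703884129335957/70368744177664 → NEW=255, ERR=-3240145635968363/70368744177664
(4,0): OLD=157000752647/2147483648 → NEW=0, ERR=157000752647/2147483648
(4,1): OLD=3386551954011/34359738368 → NEW=0, ERR=3386551954011/34359738368
(4,2): OLD=77731100045365/549755813888 → NEW=255, ERR=-62456632496075/549755813888
(4,3): OLD=317827029635031/4398046511104 → NEW=0, ERR=317827029635031/4398046511104
(4,4): OLD=8038643452577557/35184372088832 → NEW=255, ERR=-933371430074603/35184372088832
(4,5): OLD=192656689469554389/1125899906842624 → NEW=255, ERR=-94447786775314731/1125899906842624
(4,6): OLD=2947671100759544163/18014398509481984 → NEW=255, ERR=-1646000519158361757/18014398509481984
(5,0): OLD=62302134673729/549755813888 → NEW=0, ERR=62302134673729/549755813888
(5,1): OLD=636172464512619/4398046511104 → NEW=255, ERR=-485329395818901/4398046511104
(5,2): OLD=1334500287282461/35184372088832 → NEW=0, ERR=1334500287282461/35184372088832
(5,3): OLD=45064794115720177/281474976710656 → NEW=255, ERR=-26711324945497103/281474976710656
(5,4): OLD=1584909209887583995/18014398509481984 → NEW=0, ERR=1584909209887583995/18014398509481984
(5,5): OLD=26010867068942361803/144115188075855872 → NEW=255, ERR=-10738505890400885557/144115188075855872
(5,6): OLD=333433996237708469125/2305843009213693952 → NEW=255, ERR=-254555971111783488635/2305843009213693952
(6,0): OLD=5891540547751273/70368744177664 → NEW=0, ERR=5891540547751273/70368744177664
(6,1): OLD=108468099678088829/1125899906842624 → NEW=0, ERR=108468099678088829/1125899906842624
(6,2): OLD=2437542761041301975/18014398509481984 → NEW=255, ERR=-2156128858876603945/18014398509481984
Target (6,2): original=106, with diffused error = 2437542761041301975/18014398509481984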